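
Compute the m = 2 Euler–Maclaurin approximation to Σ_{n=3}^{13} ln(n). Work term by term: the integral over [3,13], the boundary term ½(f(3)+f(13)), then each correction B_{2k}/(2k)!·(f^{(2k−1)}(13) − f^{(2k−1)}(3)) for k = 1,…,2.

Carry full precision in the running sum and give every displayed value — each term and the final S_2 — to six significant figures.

Integral: ∫_3^13 ln(x) dx = 20.0485.
Endpoint term: (f(3) + f(13))/2 = (1.09861 + 2.56495)/2 = 1.83178.
So far: 21.8803.
k=1: B_{2}/(2)! × [f^{(1)}(13) − f^{(1)}(3)] = 1/12 × (0.0769231 − 0.333333) = -0.0213675.
Running total after k=1: 21.8589.
k=2: B_{4}/(4)! × [f^{(3)}(13) − f^{(3)}(3)] = −1/720 × (0.000910332 − 0.0740741) = 0.000101616.

S_2 ≈ 21.8590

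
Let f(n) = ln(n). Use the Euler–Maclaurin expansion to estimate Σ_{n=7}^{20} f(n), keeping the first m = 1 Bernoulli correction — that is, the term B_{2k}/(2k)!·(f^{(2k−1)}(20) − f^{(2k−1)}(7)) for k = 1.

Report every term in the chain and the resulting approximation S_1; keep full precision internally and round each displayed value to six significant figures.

Integral: ∫_7^20 ln(x) dx = 33.2933.
Boundary: ½(f(7) + f(20)) = ½(1.94591 + 2.99573) = 2.47082.
So far: 35.7641.
Order-1 term: 1/12 · (0.0500000 − 0.142857) = -0.00773810.

S_1 ≈ 35.7564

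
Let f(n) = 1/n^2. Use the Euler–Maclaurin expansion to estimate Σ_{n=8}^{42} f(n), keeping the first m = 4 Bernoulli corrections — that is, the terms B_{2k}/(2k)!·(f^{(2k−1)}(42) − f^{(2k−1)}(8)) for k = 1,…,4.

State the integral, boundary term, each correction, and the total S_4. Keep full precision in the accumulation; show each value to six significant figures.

The integral term ∫_8^42 1/x^2 dx = 0.101190.
Endpoint term: (f(8) + f(42))/2 = (0.0156250 + 0.000566893)/2 = 0.00809595.
So far: 0.109286.
Correction k=1: B_{2}/2! · (f^{(1)}(42) − f^{(1)}(8)) = 1/12 · (-2.69949e-05 − (-0.00390625)) = 0.000323271.
Partial sum through k=1: 0.109610.
Correction k=2: B_{4}/4! · (f^{(3)}(42) − f^{(3)}(8)) = −1/720 · (-1.83639e-07 − (-0.000732422)) = -1.01700e-06.
Partial sum through k=2: 0.109609.
Correction k=3: B_{6}/6! · (f^{(5)}(42) − f^{(5)}(8)) = 1/30240 · (-3.12311e-09 − (-0.000343323)) = 1.13532e-08.
Partial sum through k=3: 0.109609.
Correction k=4: B_{8}/8! · (f^{(7)}(42) − f^{(7)}(8)) = −1/1209600 · (-9.91464e-11 − (-0.000300407)) = -2.48353e-10.

S_4 ≈ 0.109609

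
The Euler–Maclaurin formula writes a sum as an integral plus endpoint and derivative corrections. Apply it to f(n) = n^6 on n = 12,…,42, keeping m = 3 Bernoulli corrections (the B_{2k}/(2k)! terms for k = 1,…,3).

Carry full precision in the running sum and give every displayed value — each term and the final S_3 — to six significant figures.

S_3 ≈ 3.57403e+10

Integral: ∫_12^42 x^6 dx = 3.29291e+10.
Boundary: ½(f(12) + f(42)) = ½(2.98598e+06 + 5.48903e+09) = 2.74601e+09.
Running total after boundary: 3.56751e+10.
k=1: B_{2}/(2)! × [f^{(1)}(42) − f^{(1)}(12)] = 1/12 × (7.84147e+08 − 1.49299e+06) = 6.52212e+07.
After k=1: 3.57403e+10.
k=2: B_{4}/(4)! × [f^{(3)}(42) − f^{(3)}(12)] = −1/720 × (8.89056e+06 − 207360) = -12060.0.
After k=2: 3.57403e+10.
k=3: B_{6}/(6)! × [f^{(5)}(42) − f^{(5)}(12)] = 1/30240 × (30240.0 − 8640.00) = 0.714286.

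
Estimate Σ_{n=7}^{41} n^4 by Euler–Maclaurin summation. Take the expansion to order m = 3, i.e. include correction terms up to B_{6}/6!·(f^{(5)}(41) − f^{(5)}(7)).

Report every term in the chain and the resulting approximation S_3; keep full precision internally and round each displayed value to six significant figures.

S_3 ≈ 2.46048e+07

∫_7^41 x^4 dx evaluates to 2.31679e+07.
Endpoint term: (f(7) + f(41))/2 = (2401.00 + 2.82576e+06)/2 = 1.41408e+06.
Integral + boundary = 2.45820e+07.
Order-1 term: 1/12 · (275684 − 1372.00) = 22859.3.
After k=1: 2.46048e+07.
Order-2 term: −1/720 · (984.000 − 168.000) = -1.13333.
After k=2: 2.46048e+07.
Order-3 term: 1/30240 · (0.00000 − 0.00000) = 0.00000.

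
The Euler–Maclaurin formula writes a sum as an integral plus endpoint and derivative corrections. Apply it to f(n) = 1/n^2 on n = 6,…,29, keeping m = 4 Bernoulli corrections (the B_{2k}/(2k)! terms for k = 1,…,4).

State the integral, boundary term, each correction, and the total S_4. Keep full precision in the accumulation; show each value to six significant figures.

S_4 ≈ 0.147428

The integral term ∫_6^29 1/x^2 dx = 0.132184.
½[f(6) + f(29)] = ½[0.0277778 + 0.00118906] = 0.0144834.
So far: 0.146667.
Correction k=1: B_{2}/2! · (f^{(1)}(29) − f^{(1)}(6)) = 1/12 · (-8.20042e-05 − (-0.00925926)) = 0.000764771.
Running total after k=1: 0.147432.
Correction k=2: B_{4}/4! · (f^{(3)}(29) − f^{(3)}(6)) = −1/720 · (-1.17010e-06 − (-0.00308642)) = -4.28507e-06.
Running total after k=2: 0.147428.
Correction k=3: B_{6}/6! · (f^{(5)}(29) − f^{(5)}(6)) = 1/30240 · (-4.17394e-08 − (-0.00257202)) = 8.50521e-08.
Running total after k=3: 0.147428.
Correction k=4: B_{8}/8! · (f^{(7)}(29) − f^{(7)}(6)) = −1/1209600 · (-2.77932e-09 − (-0.00400091)) = -3.30763e-09.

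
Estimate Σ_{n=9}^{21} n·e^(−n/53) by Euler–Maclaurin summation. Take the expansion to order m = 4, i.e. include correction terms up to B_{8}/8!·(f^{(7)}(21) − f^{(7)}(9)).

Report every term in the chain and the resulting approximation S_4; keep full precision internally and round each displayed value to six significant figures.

∫_9^21 x·e^(−x/53) dx evaluates to 133.871.
½[f(9) + f(21)] = ½[7.59442 + 14.1299] = 10.8622.
So far: 144.733.
Correction k=1: B_{2}/2! · (f^{(1)}(21) − f^{(1)}(9)) = 1/12 · (0.406252 − 0.700533) = -0.0245235.
Running total after k=1: 144.709.
Correction k=2: B_{4}/4! · (f^{(3)}(21) − f^{(3)}(9)) = −1/720 · (0.000623695 − 0.000850189) = 3.14575e-07.
Running total after k=2: 144.709.
Correction k=3: B_{6}/6! · (f^{(5)}(21) − f^{(5)}(9)) = 1/30240 · (3.92583e-07 − 5.16550e-07) = -4.09944e-12.
Running total after k=3: 144.709.
Correction k=4: B_{8}/8! · (f^{(7)}(21) − f^{(7)}(9)) = −1/1209600 · (2.00474e-10 − 2.60034e-10) = 4.92391e-17.

S_4 ≈ 144.709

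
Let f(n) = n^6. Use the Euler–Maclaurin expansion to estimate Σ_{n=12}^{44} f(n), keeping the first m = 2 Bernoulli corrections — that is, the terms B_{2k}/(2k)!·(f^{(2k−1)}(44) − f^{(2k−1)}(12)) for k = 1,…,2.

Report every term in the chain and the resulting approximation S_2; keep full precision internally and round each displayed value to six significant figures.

S_2 ≈ 4.93180e+10

The integral term ∫_12^44 x^6 dx = 4.56060e+10.
Boundary: ½(f(12) + f(44)) = ½(2.98598e+06 + 7.25631e+09) = 3.62965e+09.
Running total after boundary: 4.92356e+10.
Order-1 term: 1/12 · (9.89497e+08 − 1.49299e+06) = 8.23337e+07.
Running total after k=1: 4.93180e+10.
Order-2 term: −1/720 · (1.02221e+07 − 207360) = -13909.3.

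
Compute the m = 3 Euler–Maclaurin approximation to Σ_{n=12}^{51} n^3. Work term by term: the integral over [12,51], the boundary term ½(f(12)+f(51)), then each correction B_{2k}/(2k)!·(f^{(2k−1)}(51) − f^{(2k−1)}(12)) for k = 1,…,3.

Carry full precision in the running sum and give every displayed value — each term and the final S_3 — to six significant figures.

The integral term ∫_12^51 x^3 dx = 1.68612e+06.
Endpoint term: (f(12) + f(51))/2 = (1728.00 + 132651)/2 = 67189.5.
So far: 1.75331e+06.
Correction k=1: B_{2}/2! · (f^{(1)}(51) − f^{(1)}(12)) = 1/12 · (7803.00 − 432.000) = 614.250.
Running total after k=1: 1.75392e+06.
Correction k=2: B_{4}/4! · (f^{(3)}(51) − f^{(3)}(12)) = −1/720 · (6.00000 − 6.00000) = 0.00000.
Running total after k=2: 1.75392e+06.
Correction k=3: B_{6}/6! · (f^{(5)}(51) − f^{(5)}(12)) = 1/30240 · (0.00000 − 0.00000) = 0.00000.

S_3 ≈ 1.75392e+06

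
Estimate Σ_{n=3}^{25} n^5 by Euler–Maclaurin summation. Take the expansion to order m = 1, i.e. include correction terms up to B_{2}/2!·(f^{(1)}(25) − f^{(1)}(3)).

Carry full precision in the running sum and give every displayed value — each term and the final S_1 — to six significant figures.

S_1 ≈ 4.57356e+07

Integral: ∫_3^25 x^5 dx = 4.06900e+07.
Endpoint term: (f(3) + f(25))/2 = (243.000 + 9.76562e+06)/2 = 4.88293e+06.
So far: 4.55729e+07.
Order-1 term: 1/12 · (1.95312e+06 − 405.000) = 162727.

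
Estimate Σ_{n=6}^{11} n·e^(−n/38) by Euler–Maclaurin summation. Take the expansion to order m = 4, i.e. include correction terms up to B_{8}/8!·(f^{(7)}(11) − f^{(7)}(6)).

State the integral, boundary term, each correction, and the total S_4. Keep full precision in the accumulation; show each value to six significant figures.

∫_6^11 x·e^(−x/38) dx evaluates to 33.7869.
Boundary: ½(f(6) + f(11)) = ½(5.12364 + 8.23523) = 6.67944.
Integral + boundary = 40.4663.
Correction k=1: B_{2}/2! · (f^{(1)}(11) − f^{(1)}(6)) = 1/12 · (0.531941 − 0.719107) = -0.0155972.
After k=1: 40.4507.
Correction k=2: B_{4}/4! · (f^{(3)}(11) − f^{(3)}(6)) = −1/720 · (0.00140530 − 0.00168074) = 3.82551e-07.
After k=2: 40.4507.
Correction k=3: B_{6}/6! · (f^{(5)}(11) − f^{(5)}(6)) = 1/30240 · (1.69129e-06 − 1.98302e-06) = -9.64713e-12.
After k=3: 40.4507.
Correction k=4: B_{8}/8! · (f^{(7)}(11) − f^{(7)}(6)) = −1/1209600 · (1.66855e-09 − 1.94051e-09) = 2.24836e-16.

S_4 ≈ 40.4507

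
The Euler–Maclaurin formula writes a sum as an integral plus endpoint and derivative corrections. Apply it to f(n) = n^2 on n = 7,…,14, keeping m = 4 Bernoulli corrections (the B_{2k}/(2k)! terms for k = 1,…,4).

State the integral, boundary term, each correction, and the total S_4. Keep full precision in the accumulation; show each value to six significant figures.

S_4 ≈ 924.000

∫_7^14 x^2 dx evaluates to 800.333.
Boundary: ½(f(7) + f(14)) = ½(49.0000 + 196.000) = 122.500.
Running total after boundary: 922.833.
Order-1 term: 1/12 · (28.0000 − 14.0000) = 1.16667.
Partial sum through k=1: 924.000.
Order-2 term: −1/720 · (0.00000 − 0.00000) = 0.00000.
Partial sum through k=2: 924.000.
Order-3 term: 1/30240 · (0.00000 − 0.00000) = 0.00000.
Partial sum through k=3: 924.000.
Order-4 term: −1/1209600 · (0.00000 − 0.00000) = 0.00000.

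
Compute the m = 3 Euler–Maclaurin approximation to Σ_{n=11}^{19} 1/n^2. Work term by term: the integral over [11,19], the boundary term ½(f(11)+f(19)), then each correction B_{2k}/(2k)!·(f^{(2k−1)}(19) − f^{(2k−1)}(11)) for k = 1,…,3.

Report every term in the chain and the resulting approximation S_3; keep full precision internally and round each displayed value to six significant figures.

The integral term ∫_11^19 1/x^2 dx = 0.0382775.
Boundary: ½(f(11) + f(19)) = ½(0.00826446 + 0.00277008) = 0.00551727.
Running total after boundary: 0.0437948.
k=1: B_{2}/(2)! × [f^{(1)}(19) − f^{(1)}(11)] = 1/12 × (-0.000291588 − (-0.00150263)) = 0.000100920.
Running total after k=1: 0.0438957.
k=2: B_{4}/(4)! × [f^{(3)}(19) − f^{(3)}(11)] = −1/720 × (-9.69267e-06 − (-0.000149021)) = -1.93512e-07.
Running total after k=2: 0.0438955.
k=3: B_{6}/(6)! × [f^{(5)}(19) − f^{(5)}(11)] = 1/30240 × (-8.05485e-07 − (-3.69474e-05)) = 1.19517e-09.

S_3 ≈ 0.0438955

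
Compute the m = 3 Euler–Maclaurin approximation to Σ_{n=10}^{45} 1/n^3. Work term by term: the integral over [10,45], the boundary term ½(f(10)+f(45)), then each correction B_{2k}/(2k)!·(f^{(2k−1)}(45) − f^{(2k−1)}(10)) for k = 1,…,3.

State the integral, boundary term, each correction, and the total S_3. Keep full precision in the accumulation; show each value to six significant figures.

∫_10^45 1/x^3 dx evaluates to 0.00475309.
Boundary: ½(f(10) + f(45)) = ½(0.00100000 + 1.09739e-05) = 0.000505487.
Running total after boundary: 0.00525857.
k=1: B_{2}/(2)! × [f^{(1)}(45) − f^{(1)}(10)] = 1/12 × (-7.31596e-07 − (-0.000300000)) = 2.49390e-05.
Running total after k=1: 0.00528351.
k=2: B_{4}/(4)! × [f^{(3)}(45) − f^{(3)}(10)] = −1/720 × (-7.22564e-09 − (-6.00000e-05)) = -8.33233e-08.
Running total after k=2: 0.00528343.
k=3: B_{6}/(6)! × [f^{(5)}(45) − f^{(5)}(10)] = 1/30240 × (-1.49865e-10 − (-2.52000e-05)) = 8.33328e-10.

S_3 ≈ 0.00528343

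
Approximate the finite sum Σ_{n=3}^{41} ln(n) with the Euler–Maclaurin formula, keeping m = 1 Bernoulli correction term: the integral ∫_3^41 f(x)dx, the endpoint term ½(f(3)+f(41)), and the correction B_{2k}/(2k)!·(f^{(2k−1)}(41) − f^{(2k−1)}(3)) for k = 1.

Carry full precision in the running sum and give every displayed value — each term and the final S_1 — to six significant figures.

S_1 ≈ 113.341

∫_3^41 ln(x) dx evaluates to 110.961.
Boundary: ½(f(3) + f(41)) = ½(1.09861 + 3.71357) = 2.40609.
Running total after boundary: 113.367.
k=1: B_{2}/(2)! × [f^{(1)}(41) − f^{(1)}(3)] = 1/12 × (0.0243902 − 0.333333) = -0.0257453.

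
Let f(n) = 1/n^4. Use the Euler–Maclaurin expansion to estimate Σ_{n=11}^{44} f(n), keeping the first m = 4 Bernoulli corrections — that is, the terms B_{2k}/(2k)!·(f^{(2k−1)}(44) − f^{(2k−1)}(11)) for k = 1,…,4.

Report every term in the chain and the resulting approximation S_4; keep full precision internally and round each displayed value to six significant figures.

Integral: ∫_11^44 1/x^4 dx = 0.000246525.
Endpoint term: (f(11) + f(44))/2 = (6.83013e-05 + 2.66802e-07)/2 = 3.42841e-05.
So far: 0.000280809.
Correction k=1: B_{2}/2! · (f^{(1)}(44) − f^{(1)}(11)) = 1/12 · (-2.42547e-08 − (-2.48369e-05)) = 2.06772e-06.
Partial sum through k=1: 0.000282877.
Correction k=2: B_{4}/4! · (f^{(3)}(44) − f^{(3)}(11)) = −1/720 · (-3.75848e-10 − (-6.15790e-06)) = -8.55211e-09.
Partial sum through k=2: 0.000282868.
Correction k=3: B_{6}/6! · (f^{(5)}(44) − f^{(5)}(11)) = 1/30240 · (-1.08716e-11 − (-2.84994e-06)) = 9.42436e-11.
Partial sum through k=3: 0.000282869.
Correction k=4: B_{8}/8! · (f^{(7)}(44) − f^{(7)}(11)) = −1/1209600 · (-5.05397e-13 − (-2.11979e-06)) = -1.75247e-12.

S_4 ≈ 0.000282868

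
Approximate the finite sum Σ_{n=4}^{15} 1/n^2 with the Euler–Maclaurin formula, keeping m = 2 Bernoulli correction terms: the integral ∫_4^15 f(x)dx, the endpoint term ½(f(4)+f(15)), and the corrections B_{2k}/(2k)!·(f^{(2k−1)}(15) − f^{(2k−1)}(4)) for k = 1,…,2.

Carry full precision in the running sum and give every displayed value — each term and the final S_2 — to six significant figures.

Integral: ∫_4^15 1/x^2 dx = 0.183333.
Endpoint term: (f(4) + f(15))/2 = (0.0625000 + 0.00444444)/2 = 0.0334722.
Integral + boundary = 0.216806.
Correction k=1: B_{2}/2! · (f^{(1)}(15) − f^{(1)}(4)) = 1/12 · (-0.000592593 − (-0.0312500)) = 0.00255478.
Running total after k=1: 0.219360.
Correction k=2: B_{4}/4! · (f^{(3)}(15) − f^{(3)}(4)) = −1/720 · (-3.16049e-05 − (-0.0234375)) = -3.25082e-05.

S_2 ≈ 0.219328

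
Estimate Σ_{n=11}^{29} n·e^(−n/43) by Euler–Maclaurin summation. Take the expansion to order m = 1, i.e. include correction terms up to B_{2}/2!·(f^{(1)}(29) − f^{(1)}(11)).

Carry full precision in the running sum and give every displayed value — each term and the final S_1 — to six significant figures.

Integral: ∫_11^29 x·e^(−x/43) dx = 220.627.
Boundary: ½(f(11) + f(29)) = ½(8.51715 + 14.7741) = 11.6456.
Running total after boundary: 232.273.
Correction k=1: B_{2}/2! · (f^{(1)}(29) − f^{(1)}(11)) = 1/12 · (0.165868 − 0.576213) = -0.0341954.

S_1 ≈ 232.239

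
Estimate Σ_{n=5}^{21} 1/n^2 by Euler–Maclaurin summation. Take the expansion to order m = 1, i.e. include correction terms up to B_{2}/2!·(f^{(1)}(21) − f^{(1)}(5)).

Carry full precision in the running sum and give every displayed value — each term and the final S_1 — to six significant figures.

Integral: ∫_5^21 1/x^2 dx = 0.152381.
Boundary: ½(f(5) + f(21)) = ½(0.0400000 + 0.00226757) = 0.0211338.
Integral + boundary = 0.173515.
k=1: B_{2}/(2)! × [f^{(1)}(21) − f^{(1)}(5)] = 1/12 × (-0.000215959 − (-0.0160000)) = 0.00131534.

S_1 ≈ 0.174830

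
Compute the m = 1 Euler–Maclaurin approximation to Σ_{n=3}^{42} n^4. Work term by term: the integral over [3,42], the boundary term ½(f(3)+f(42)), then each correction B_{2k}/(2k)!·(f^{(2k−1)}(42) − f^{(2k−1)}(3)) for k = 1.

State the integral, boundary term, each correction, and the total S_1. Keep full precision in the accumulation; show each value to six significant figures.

∫_3^42 x^4 dx evaluates to 2.61382e+07.
½[f(3) + f(42)] = ½[81.0000 + 3.11170e+06] = 1.55589e+06.
Integral + boundary = 2.76941e+07.
Correction k=1: B_{2}/2! · (f^{(1)}(42) − f^{(1)}(3)) = 1/12 · (296352 − 108.000) = 24687.0.

S_1 ≈ 2.77188e+07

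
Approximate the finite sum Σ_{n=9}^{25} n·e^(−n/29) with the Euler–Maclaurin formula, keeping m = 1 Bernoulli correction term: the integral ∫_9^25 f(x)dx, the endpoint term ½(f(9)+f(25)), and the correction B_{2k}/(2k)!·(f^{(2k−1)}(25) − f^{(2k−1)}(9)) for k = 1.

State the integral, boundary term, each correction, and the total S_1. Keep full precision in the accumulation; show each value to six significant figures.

S_1 ≈ 155.218

Integral: ∫_9^25 x·e^(−x/29) dx = 146.678.
Boundary: ½(f(9) + f(25)) = ½(6.59875 + 10.5572) = 8.57797.
Integral + boundary = 155.256.
k=1: B_{2}/(2)! × [f^{(1)}(25) − f^{(1)}(9)] = 1/12 × (0.0582465 − 0.505651) = -0.0372837.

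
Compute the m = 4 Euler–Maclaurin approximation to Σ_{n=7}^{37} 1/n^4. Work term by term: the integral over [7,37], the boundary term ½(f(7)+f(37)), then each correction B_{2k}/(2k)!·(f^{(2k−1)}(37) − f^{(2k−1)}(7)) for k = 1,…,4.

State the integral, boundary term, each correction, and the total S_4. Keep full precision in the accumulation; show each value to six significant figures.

S_4 ≈ 0.00119338

Integral: ∫_7^37 1/x^4 dx = 0.000965237.
Boundary: ½(f(7) + f(37)) = ½(0.000416493 + 5.33572e-07) = 0.000208513.
Integral + boundary = 0.00117375.
Order-1 term: 1/12 · (-5.76835e-08 − (-0.000237996)) = 1.98282e-05.
Partial sum through k=1: 0.00119358.
Order-2 term: −1/720 · (-1.26406e-09 − (-0.000145712)) = -2.02376e-07.
Partial sum through k=2: 0.00119338.
Order-3 term: 1/30240 · (-5.17075e-11 − (-0.000166528)) = 5.50687e-09.
Partial sum through k=3: 0.00119338.
Order-4 term: −1/1209600 · (-3.39933e-12 − (-0.000305868)) = -2.52867e-10.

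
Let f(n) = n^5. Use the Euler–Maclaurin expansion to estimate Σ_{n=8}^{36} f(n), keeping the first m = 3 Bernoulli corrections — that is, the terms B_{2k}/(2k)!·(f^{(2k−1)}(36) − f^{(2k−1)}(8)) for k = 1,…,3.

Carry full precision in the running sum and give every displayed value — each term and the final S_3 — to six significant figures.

S_3 ≈ 3.93701e+08

∫_8^36 x^5 dx evaluates to 3.62753e+08.
½[f(8) + f(36)] = ½[32768.0 + 6.04662e+07] = 3.02495e+07.
So far: 3.93003e+08.
k=1: B_{2}/(2)! × [f^{(1)}(36) − f^{(1)}(8)] = 1/12 × (8.39808e+06 − 20480.0) = 698133.
Running total after k=1: 3.93701e+08.
k=2: B_{4}/(4)! × [f^{(3)}(36) − f^{(3)}(8)] = −1/720 × (77760.0 − 3840.00) = -102.667.
Running total after k=2: 3.93701e+08.
k=3: B_{6}/(6)! × [f^{(5)}(36) − f^{(5)}(8)] = 1/30240 × (120.000 − 120.000) = 0.00000.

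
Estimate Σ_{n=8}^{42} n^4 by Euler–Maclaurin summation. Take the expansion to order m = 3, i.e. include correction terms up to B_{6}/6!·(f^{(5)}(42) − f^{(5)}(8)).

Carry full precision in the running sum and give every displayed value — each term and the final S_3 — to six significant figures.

Integral: ∫_8^42 x^4 dx = 2.61317e+07.
Endpoint term: (f(8) + f(42))/2 = (4096.00 + 3.11170e+06)/2 = 1.55790e+06.
Integral + boundary = 2.76896e+07.
k=1: B_{2}/(2)! × [f^{(1)}(42) − f^{(1)}(8)] = 1/12 × (296352 − 2048.00) = 24525.3.
Running total after k=1: 2.77141e+07.
k=2: B_{4}/(4)! × [f^{(3)}(42) − f^{(3)}(8)] = −1/720 × (1008.00 − 192.000) = -1.13333.
Running total after k=2: 2.77141e+07.
k=3: B_{6}/(6)! × [f^{(5)}(42) − f^{(5)}(8)] = 1/30240 × (0.00000 − 0.00000) = 0.00000.

S_3 ≈ 2.77141e+07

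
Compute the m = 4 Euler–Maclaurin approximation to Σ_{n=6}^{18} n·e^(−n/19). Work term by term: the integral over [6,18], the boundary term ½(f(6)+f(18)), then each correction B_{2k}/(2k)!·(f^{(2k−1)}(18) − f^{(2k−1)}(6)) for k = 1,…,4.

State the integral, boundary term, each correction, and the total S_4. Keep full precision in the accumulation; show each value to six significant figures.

The integral term ∫_6^18 x·e^(−x/19) dx = 73.7808.
Endpoint term: (f(6) + f(18))/2 = (4.37528 + 6.97968)/2 = 5.67748.
So far: 79.4583.
Order-1 term: 1/12 · (0.0204084 − 0.498935) = -0.0398772.
Partial sum through k=1: 79.4184.
Order-2 term: −1/720 · (0.00220479 − 0.00542205) = 4.46842e-06.
Partial sum through k=2: 79.4184.
Order-3 term: 1/30240 · (1.20583e-05 − 2.62106e-05) = -4.67998e-10.
Partial sum through k=3: 79.4184.
Order-4 term: −1/1209600 · (4.98868e-08 − 1.03606e-07) = 4.44103e-14.

S_4 ≈ 79.4184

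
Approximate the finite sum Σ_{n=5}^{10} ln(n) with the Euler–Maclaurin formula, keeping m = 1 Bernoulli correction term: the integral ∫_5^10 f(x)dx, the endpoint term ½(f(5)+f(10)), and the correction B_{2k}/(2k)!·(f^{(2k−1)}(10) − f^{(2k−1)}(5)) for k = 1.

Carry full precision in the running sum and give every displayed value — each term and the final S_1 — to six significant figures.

S_1 ≈ 11.9263

∫_5^10 ln(x) dx evaluates to 9.97866.
Endpoint term: (f(5) + f(10))/2 = (1.60944 + 2.30259)/2 = 1.95601.
Running total after boundary: 11.9347.
Correction k=1: B_{2}/2! · (f^{(1)}(10) − f^{(1)}(5)) = 1/12 · (0.100000 − 0.200000) = -0.00833333.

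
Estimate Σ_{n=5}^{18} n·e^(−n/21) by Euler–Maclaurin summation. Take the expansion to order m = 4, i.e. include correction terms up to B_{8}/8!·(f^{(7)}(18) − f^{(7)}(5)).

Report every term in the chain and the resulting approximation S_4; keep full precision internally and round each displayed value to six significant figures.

Integral: ∫_5^18 x·e^(−x/21) dx = 82.7563.
Endpoint term: (f(5) + f(18))/2 = (3.94064 + 7.63871)/2 = 5.78967.
So far: 88.5460.
k=1: B_{2}/(2)! × [f^{(1)}(18) − f^{(1)}(5)] = 1/12 × (0.0606247 − 0.600478) = -0.0449878.
Partial sum through k=1: 88.5010.
k=2: B_{4}/(4)! × [f^{(3)}(18) − f^{(3)}(5)] = −1/720 × (0.00206206 − 0.00493590) = 3.99144e-06.
Partial sum through k=2: 88.5010.
k=3: B_{6}/(6)! × [f^{(5)}(18) − f^{(5)}(5)] = 1/30240 × (9.04004e-06 − 1.92975e-05) = -3.39200e-10.
Partial sum through k=3: 88.5010.
k=4: B_{8}/(8)! × [f^{(7)}(18) − f^{(7)}(5)] = −1/1209600 × (3.03950e-08 − 6.21369e-08) = 2.62417e-14.

S_4 ≈ 88.5010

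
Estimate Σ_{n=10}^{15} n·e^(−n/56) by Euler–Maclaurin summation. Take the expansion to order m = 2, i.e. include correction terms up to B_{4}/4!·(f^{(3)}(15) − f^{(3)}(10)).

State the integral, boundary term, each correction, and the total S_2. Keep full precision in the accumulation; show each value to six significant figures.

S_2 ≈ 59.7736

Integral: ∫_10^15 x·e^(−x/56) dx = 49.8642.
Boundary: ½(f(10) + f(15)) = ½(8.36464 + 11.4753) = 9.91995.
So far: 59.7842.
k=1: B_{2}/(2)! × [f^{(1)}(15) − f^{(1)}(10)] = 1/12 × (0.560102 − 0.687096) = -0.0105828.
After k=1: 59.7736.
k=2: B_{4}/(4)! × [f^{(3)}(15) − f^{(3)}(10)] = −1/720 × (0.000666497 − 0.000752559) = 1.19530e-07.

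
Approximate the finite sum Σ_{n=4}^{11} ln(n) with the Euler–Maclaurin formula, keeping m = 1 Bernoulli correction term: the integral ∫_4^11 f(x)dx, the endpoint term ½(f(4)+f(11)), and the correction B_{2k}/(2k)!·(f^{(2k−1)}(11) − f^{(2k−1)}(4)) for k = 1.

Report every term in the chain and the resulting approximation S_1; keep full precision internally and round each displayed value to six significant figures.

Integral: ∫_4^11 ln(x) dx = 13.8317.
Boundary: ½(f(4) + f(11)) = ½(1.38629 + 2.39790) = 1.89209.
So far: 15.7238.
Order-1 term: 1/12 · (0.0909091 − 0.250000) = -0.0132576.

S_1 ≈ 15.7105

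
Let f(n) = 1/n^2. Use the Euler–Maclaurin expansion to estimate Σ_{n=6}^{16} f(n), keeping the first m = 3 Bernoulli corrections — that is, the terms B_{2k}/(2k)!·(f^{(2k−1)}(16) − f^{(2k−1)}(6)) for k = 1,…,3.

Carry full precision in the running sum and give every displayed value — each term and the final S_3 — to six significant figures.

S_3 ≈ 0.120735

∫_6^16 1/x^2 dx evaluates to 0.104167.
Endpoint term: (f(6) + f(16))/2 = (0.0277778 + 0.00390625)/2 = 0.0158420.
Integral + boundary = 0.120009.
k=1: B_{2}/(2)! × [f^{(1)}(16) − f^{(1)}(6)] = 1/12 × (-0.000488281 − (-0.00925926)) = 0.000730915.
After k=1: 0.120740.
k=2: B_{4}/(4)! × [f^{(3)}(16) − f^{(3)}(6)] = −1/720 × (-2.28882e-05 − (-0.00308642)) = -4.25490e-06.
After k=2: 0.120735.
k=3: B_{6}/(6)! × [f^{(5)}(16) − f^{(5)}(6)] = 1/30240 × (-2.68221e-06 − (-0.00257202)) = 8.49648e-08.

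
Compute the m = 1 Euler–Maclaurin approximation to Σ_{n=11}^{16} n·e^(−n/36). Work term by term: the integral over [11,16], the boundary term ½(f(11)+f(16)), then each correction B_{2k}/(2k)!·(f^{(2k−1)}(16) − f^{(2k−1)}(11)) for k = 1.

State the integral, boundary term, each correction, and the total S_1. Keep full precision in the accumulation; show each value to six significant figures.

The integral term ∫_11^16 x·e^(−x/36) dx = 46.2304.
Boundary: ½(f(11) + f(16)) = ½(8.10385 + 10.2589) = 9.18137.
Running total after boundary: 55.4117.
Order-1 term: 1/12 · (0.356211 − 0.511607) = -0.0129496.

S_1 ≈ 55.3988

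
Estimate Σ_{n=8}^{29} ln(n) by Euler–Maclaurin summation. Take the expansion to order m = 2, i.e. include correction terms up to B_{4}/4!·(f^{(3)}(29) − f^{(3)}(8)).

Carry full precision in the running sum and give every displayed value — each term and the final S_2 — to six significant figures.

S_2 ≈ 62.7319

∫_8^29 ln(x) dx evaluates to 60.0160.
Boundary: ½(f(8) + f(29)) = ½(2.07944 + 3.36730) = 2.72337.
Integral + boundary = 62.7394.
Correction k=1: B_{2}/2! · (f^{(1)}(29) − f^{(1)}(8)) = 1/12 · (0.0344828 − 0.125000) = -0.00754310.
Running total after k=1: 62.7319.
Correction k=2: B_{4}/4! · (f^{(3)}(29) − f^{(3)}(8)) = −1/720 · (8.20042e-05 − 0.00390625) = 5.31145e-06.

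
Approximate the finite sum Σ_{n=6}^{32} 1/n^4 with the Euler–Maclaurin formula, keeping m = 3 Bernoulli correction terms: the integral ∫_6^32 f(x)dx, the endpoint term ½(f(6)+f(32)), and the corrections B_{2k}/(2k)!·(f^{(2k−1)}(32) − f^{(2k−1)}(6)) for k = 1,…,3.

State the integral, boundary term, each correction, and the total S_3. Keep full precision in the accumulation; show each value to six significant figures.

S_3 ≈ 0.00196160

∫_6^32 1/x^4 dx evaluates to 0.00153304.
½[f(6) + f(32)] = ½[0.000771605 + 9.53674e-07] = 0.000386279.
Running total after boundary: 0.00191932.
k=1: B_{2}/(2)! × [f^{(1)}(32) − f^{(1)}(6)] = 1/12 × (-1.19209e-07 − (-0.000514403)) = 4.28570e-05.
Running total after k=1: 0.00196217.
k=2: B_{4}/(4)! × [f^{(3)}(32) − f^{(3)}(6)] = −1/720 × (-3.49246e-09 − (-0.000428669)) = -5.95369e-07.
Running total after k=2: 0.00196158.
k=3: B_{6}/(6)! × [f^{(5)}(32) − f^{(5)}(6)] = 1/30240 × (-1.90994e-10 − (-0.000666819)) = 2.20509e-08.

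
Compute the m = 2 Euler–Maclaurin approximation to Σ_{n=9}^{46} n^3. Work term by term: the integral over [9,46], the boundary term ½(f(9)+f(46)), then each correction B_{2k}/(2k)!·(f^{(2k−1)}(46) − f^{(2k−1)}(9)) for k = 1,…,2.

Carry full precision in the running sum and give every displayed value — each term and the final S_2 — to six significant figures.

The integral term ∫_9^46 x^3 dx = 1.11772e+06.
½[f(9) + f(46)] = ½[729.000 + 97336.0] = 49032.5.
Running total after boundary: 1.16676e+06.
Correction k=1: B_{2}/2! · (f^{(1)}(46) − f^{(1)}(9)) = 1/12 · (6348.00 − 243.000) = 508.750.
Running total after k=1: 1.16726e+06.
Correction k=2: B_{4}/4! · (f^{(3)}(46) − f^{(3)}(9)) = −1/720 · (6.00000 − 6.00000) = 0.00000.

S_2 ≈ 1.16726e+06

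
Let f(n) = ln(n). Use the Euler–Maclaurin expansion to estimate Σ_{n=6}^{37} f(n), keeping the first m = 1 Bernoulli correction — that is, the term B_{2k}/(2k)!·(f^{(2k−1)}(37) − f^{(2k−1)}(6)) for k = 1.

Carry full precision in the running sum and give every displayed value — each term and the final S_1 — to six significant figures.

S_1 ≈ 94.5431

Integral: ∫_6^37 ln(x) dx = 91.8534.
½[f(6) + f(37)] = ½[1.79176 + 3.61092] = 2.70134.
Running total after boundary: 94.5547.
Order-1 term: 1/12 · (0.0270270 − 0.166667) = -0.0116366.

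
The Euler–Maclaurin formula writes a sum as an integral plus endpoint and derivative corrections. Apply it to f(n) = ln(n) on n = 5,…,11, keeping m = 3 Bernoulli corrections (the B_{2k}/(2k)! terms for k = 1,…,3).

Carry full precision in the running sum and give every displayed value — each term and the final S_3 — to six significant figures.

S_3 ≈ 14.3243

The integral term ∫_5^11 ln(x) dx = 12.3297.
Endpoint term: (f(5) + f(11))/2 = (1.60944 + 2.39790)/2 = 2.00367.
Integral + boundary = 14.3333.
Order-1 term: 1/12 · (0.0909091 − 0.200000) = -0.00909091.
Partial sum through k=1: 14.3242.
Order-2 term: −1/720 · (0.00150263 − 0.0160000) = 2.01352e-05.
Partial sum through k=2: 14.3243.
Order-3 term: 1/30240 · (0.000149021 − 0.00768000) = -2.49040e-07.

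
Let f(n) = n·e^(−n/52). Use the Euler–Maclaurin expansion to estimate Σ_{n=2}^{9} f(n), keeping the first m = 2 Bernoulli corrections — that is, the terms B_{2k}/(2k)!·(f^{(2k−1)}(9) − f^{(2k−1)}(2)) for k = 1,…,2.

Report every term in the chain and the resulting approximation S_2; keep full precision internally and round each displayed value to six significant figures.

Integral: ∫_2^9 x·e^(−x/52) dx = 34.1673.
Endpoint term: (f(2) + f(9))/2 = (1.92454 + 7.56966)/2 = 4.74710.
Integral + boundary = 38.9144.
k=1: B_{2}/(2)! × [f^{(1)}(9) − f^{(1)}(2)] = 1/12 × (0.695503 − 0.925258) = -0.0191463.
After k=1: 38.8952.
k=2: B_{4}/(4)! × [f^{(3)}(9) − f^{(3)}(2)] = −1/720 × (0.000879308 − 0.00105392) = 2.42515e-07.

S_2 ≈ 38.8952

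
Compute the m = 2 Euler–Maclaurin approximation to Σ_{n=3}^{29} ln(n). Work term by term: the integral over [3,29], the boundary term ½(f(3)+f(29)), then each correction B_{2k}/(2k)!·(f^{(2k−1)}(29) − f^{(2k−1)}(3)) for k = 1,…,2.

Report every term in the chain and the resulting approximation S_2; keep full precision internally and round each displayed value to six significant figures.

S_2 ≈ 70.5639

The integral term ∫_3^29 ln(x) dx = 68.3557.
Endpoint term: (f(3) + f(29))/2 = (1.09861 + 3.36730)/2 = 2.23295.
So far: 70.5887.
k=1: B_{2}/(2)! × [f^{(1)}(29) − f^{(1)}(3)] = 1/12 × (0.0344828 − 0.333333) = -0.0249042.
Partial sum through k=1: 70.5638.
k=2: B_{4}/(4)! × [f^{(3)}(29) − f^{(3)}(3)] = −1/720 × (8.20042e-05 − 0.0740741) = 0.000102767.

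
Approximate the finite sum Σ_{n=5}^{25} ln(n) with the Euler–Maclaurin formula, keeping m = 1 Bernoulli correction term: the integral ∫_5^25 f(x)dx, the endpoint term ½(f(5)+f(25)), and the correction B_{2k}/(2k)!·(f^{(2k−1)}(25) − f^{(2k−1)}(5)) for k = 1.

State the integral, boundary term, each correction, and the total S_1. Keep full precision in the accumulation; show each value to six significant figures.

S_1 ≈ 54.8255

Integral: ∫_5^25 ln(x) dx = 52.4247.
Boundary: ½(f(5) + f(25)) = ½(1.60944 + 3.21888) = 2.41416.
Integral + boundary = 54.8389.
Correction k=1: B_{2}/2! · (f^{(1)}(25) − f^{(1)}(5)) = 1/12 · (0.0400000 − 0.200000) = -0.0133333.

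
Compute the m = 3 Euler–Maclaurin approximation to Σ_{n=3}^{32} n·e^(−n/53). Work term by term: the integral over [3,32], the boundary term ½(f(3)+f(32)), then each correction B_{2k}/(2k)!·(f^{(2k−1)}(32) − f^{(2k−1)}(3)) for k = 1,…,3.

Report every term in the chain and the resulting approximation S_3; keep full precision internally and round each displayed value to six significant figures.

S_3 ≈ 351.691

∫_3^32 x·e^(−x/53) dx evaluates to 341.582.
Endpoint term: (f(3) + f(32))/2 = (2.83491 + 17.4958)/2 = 10.1654.
So far: 351.747.
Order-1 term: 1/12 · (0.216635 − 0.891480) = -0.0562371.
Partial sum through k=1: 351.691.
Order-2 term: −1/720 · (0.000466402 − 0.000990180) = 7.27470e-07.
Partial sum through k=2: 351.691.
Order-3 term: 1/30240 · (3.04622e-07 − 5.92024e-07) = -9.50404e-12.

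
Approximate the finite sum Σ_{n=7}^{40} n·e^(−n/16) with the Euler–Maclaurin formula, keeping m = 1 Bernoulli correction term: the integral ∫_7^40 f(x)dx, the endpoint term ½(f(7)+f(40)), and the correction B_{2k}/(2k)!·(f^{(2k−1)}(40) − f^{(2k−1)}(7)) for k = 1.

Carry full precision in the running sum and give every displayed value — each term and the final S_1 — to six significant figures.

Integral: ∫_7^40 x·e^(−x/16) dx = 164.050.
Boundary: ½(f(7) + f(40)) = ½(4.51954 + 3.28340) = 3.90147.
Integral + boundary = 167.952.
Correction k=1: B_{2}/2! · (f^{(1)}(40) − f^{(1)}(7)) = 1/12 · (-0.123127 − 0.363177) = -0.0405254.

S_1 ≈ 167.911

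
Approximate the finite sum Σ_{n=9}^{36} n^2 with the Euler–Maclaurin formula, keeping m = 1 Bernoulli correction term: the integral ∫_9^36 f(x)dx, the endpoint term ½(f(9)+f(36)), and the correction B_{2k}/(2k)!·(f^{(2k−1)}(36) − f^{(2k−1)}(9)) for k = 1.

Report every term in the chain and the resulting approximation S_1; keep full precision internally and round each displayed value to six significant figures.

S_1 ≈ 16002.0

Integral: ∫_9^36 x^2 dx = 15309.0.
Boundary: ½(f(9) + f(36)) = ½(81.0000 + 1296.00) = 688.500.
So far: 15997.5.
k=1: B_{2}/(2)! × [f^{(1)}(36) − f^{(1)}(9)] = 1/12 × (72.0000 − 18.0000) = 4.50000.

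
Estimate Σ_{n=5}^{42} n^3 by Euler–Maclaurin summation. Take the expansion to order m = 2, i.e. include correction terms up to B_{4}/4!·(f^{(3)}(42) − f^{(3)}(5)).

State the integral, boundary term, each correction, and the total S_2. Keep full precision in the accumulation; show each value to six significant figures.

S_2 ≈ 815309

The integral term ∫_5^42 x^3 dx = 777768.
Endpoint term: (f(5) + f(42))/2 = (125.000 + 74088.0)/2 = 37106.5.
Running total after boundary: 814874.
Order-1 term: 1/12 · (5292.00 − 75.0000) = 434.750.
After k=1: 815309.
Order-2 term: −1/720 · (6.00000 − 6.00000) = 0.00000.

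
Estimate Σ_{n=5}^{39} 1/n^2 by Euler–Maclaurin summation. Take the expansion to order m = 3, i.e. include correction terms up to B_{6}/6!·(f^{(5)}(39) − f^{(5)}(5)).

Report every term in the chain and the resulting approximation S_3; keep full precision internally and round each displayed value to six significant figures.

S_3 ≈ 0.196008

Integral: ∫_5^39 1/x^2 dx = 0.174359.
½[f(5) + f(39)] = ½[0.0400000 + 0.000657462] = 0.0203287.
So far: 0.194688.
Correction k=1: B_{2}/2! · (f^{(1)}(39) − f^{(1)}(5)) = 1/12 · (-3.37160e-05 − (-0.0160000)) = 0.00133052.
Running total after k=1: 0.196018.
Correction k=2: B_{4}/4! · (f^{(3)}(39) − f^{(3)}(5)) = −1/720 · (-2.66004e-07 − (-0.00768000)) = -1.06663e-05.
Running total after k=2: 0.196008.
Correction k=3: B_{6}/6! · (f^{(5)}(39) − f^{(5)}(5)) = 1/30240 · (-5.24663e-09 − (-0.00921600)) = 3.04762e-07.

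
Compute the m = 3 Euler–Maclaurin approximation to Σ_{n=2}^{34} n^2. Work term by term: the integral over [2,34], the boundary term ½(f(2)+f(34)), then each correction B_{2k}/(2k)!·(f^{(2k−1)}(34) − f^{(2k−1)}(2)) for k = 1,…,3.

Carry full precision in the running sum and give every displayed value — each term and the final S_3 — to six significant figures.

∫_2^34 x^2 dx evaluates to 13098.7.
Boundary: ½(f(2) + f(34)) = ½(4.00000 + 1156.00) = 580.000.
Integral + boundary = 13678.7.
Order-1 term: 1/12 · (68.0000 − 4.00000) = 5.33333.
After k=1: 13684.0.
Order-2 term: −1/720 · (0.00000 − 0.00000) = 0.00000.
After k=2: 13684.0.
Order-3 term: 1/30240 · (0.00000 − 0.00000) = 0.00000.

S_3 ≈ 13684.0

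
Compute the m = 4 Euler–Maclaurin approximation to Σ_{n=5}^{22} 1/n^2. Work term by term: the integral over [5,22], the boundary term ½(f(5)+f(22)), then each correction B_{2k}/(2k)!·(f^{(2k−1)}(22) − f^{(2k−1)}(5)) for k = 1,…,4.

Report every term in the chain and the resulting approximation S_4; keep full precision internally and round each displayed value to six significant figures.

S_4 ≈ 0.176886

Integral: ∫_5^22 1/x^2 dx = 0.154545.
Endpoint term: (f(5) + f(22))/2 = (0.0400000 + 0.00206612)/2 = 0.0210331.
Integral + boundary = 0.175579.
k=1: B_{2}/(2)! × [f^{(1)}(22) − f^{(1)}(5)] = 1/12 × (-0.000187829 − (-0.0160000)) = 0.00131768.
After k=1: 0.176896.
k=2: B_{4}/(4)! × [f^{(3)}(22) − f^{(3)}(5)] = −1/720 × (-4.65691e-06 − (-0.00768000)) = -1.06602e-05.
After k=2: 0.176886.
k=3: B_{6}/(6)! × [f^{(5)}(22) − f^{(5)}(5)] = 1/30240 × (-2.88651e-07 − (-0.00921600)) = 3.04752e-07.
After k=3: 0.176886.
k=4: B_{8}/(8)! × [f^{(7)}(22) − f^{(7)}(5)] = −1/1209600 × (-3.33977e-08 − (-0.0206438)) = -1.70666e-08.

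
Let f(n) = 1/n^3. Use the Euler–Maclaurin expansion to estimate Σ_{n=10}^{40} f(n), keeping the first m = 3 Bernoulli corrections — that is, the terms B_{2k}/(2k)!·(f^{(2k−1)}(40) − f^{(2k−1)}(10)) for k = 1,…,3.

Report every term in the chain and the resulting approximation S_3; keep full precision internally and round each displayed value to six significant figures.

S_3 ≈ 0.00522013

Integral: ∫_10^40 1/x^3 dx = 0.00468750.
½[f(10) + f(40)] = ½[0.00100000 + 1.56250e-05] = 0.000507813.
Integral + boundary = 0.00519531.
k=1: B_{2}/(2)! × [f^{(1)}(40) − f^{(1)}(10)] = 1/12 × (-1.17187e-06 − (-0.000300000)) = 2.49023e-05.
Partial sum through k=1: 0.00522021.
k=2: B_{4}/(4)! × [f^{(3)}(40) − f^{(3)}(10)] = −1/720 × (-1.46484e-08 − (-6.00000e-05)) = -8.33130e-08.
Partial sum through k=2: 0.00522013.
k=3: B_{6}/(6)! × [f^{(5)}(40) − f^{(5)}(10)] = 1/30240 × (-3.84521e-10 − (-2.52000e-05)) = 8.33321e-10.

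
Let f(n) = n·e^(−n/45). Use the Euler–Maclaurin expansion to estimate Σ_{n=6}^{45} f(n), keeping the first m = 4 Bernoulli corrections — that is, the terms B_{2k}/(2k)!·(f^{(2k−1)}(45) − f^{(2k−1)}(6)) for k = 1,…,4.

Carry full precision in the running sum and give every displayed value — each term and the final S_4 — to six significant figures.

S_4 ≈ 529.451

∫_6^45 x·e^(−x/45) dx evaluates to 518.611.
Endpoint term: (f(6) + f(45))/2 = (5.25104 + 16.5546)/2 = 10.9028.
Integral + boundary = 529.514.
k=1: B_{2}/(2)! × [f^{(1)}(45) − f^{(1)}(6)] = 1/12 × (0.00000 − 0.758484) = -0.0632070.
After k=1: 529.451.
k=2: B_{4}/(4)! × [f^{(3)}(45) − f^{(3)}(6)] = −1/720 × (0.000363338 − 0.00123893) = 1.21610e-06.
After k=2: 529.451.
k=3: B_{6}/(6)! × [f^{(5)}(45) − f^{(5)}(6)] = 1/30240 × (3.58852e-07 − 1.03867e-06) = -2.24806e-11.
After k=3: 529.451.
k=4: B_{8}/(8)! × [f^{(7)}(45) − f^{(7)}(6)] = −1/1209600 × (2.65816e-10 − 7.23711e-10) = 3.78550e-16.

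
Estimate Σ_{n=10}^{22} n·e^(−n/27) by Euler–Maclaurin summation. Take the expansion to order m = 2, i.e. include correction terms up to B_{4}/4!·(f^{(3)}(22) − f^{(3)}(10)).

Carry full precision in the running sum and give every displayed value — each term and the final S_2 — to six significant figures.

The integral term ∫_10^22 x·e^(−x/27) dx = 104.068.
Endpoint term: (f(10) + f(22))/2 = (6.90479 + 9.73987)/2 = 8.32233.
Integral + boundary = 112.390.
Order-1 term: 1/12 · (0.0819854 − 0.434746) = -0.0293967.
After k=1: 112.361.
Order-2 term: −1/720 · (0.00132706 − 0.00249068) = 1.61613e-06.

S_2 ≈ 112.361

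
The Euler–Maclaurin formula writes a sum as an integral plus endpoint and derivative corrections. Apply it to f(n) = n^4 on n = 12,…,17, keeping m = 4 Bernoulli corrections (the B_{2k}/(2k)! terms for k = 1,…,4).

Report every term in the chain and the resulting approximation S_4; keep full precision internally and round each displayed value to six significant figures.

S_4 ≈ 287395

∫_12^17 x^4 dx evaluates to 234205.
½[f(12) + f(17)] = ½[20736.0 + 83521.0] = 52128.5.
So far: 286334.
Correction k=1: B_{2}/2! · (f^{(1)}(17) − f^{(1)}(12)) = 1/12 · (19652.0 − 6912.00) = 1061.67.
After k=1: 287395.
Correction k=2: B_{4}/4! · (f^{(3)}(17) − f^{(3)}(12)) = −1/720 · (408.000 − 288.000) = -0.166667.
After k=2: 287395.
Correction k=3: B_{6}/6! · (f^{(5)}(17) − f^{(5)}(12)) = 1/30240 · (0.00000 − 0.00000) = 0.00000.
After k=3: 287395.
Correction k=4: B_{8}/8! · (f^{(7)}(17) − f^{(7)}(12)) = −1/1209600 · (0.00000 − 0.00000) = 0.00000.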